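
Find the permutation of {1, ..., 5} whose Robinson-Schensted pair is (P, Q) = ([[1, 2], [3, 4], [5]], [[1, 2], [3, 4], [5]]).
3 5 1 4 2

Reverse the RSK construction: for i from n down to 1, find the cell of Q containing i, remove the entry at that cell from P, and reverse-bump it up through P; the value ejected from row 1 is w(i).

Step i=5: Q has 5 at row 3, column 1; remove 5 from row 3 of P and reverse-bump: 5 enters row 2 and ejects 4; 4 enters row 1 and ejects 2. So w(5) = 2. P is now [[1, 4], [3, 5]].
Step i=4: Q has 4 at row 2, column 2; remove 5 from row 2 of P and reverse-bump: 5 enters row 1 and ejects 4. So w(4) = 4. P is now [[1, 5], [3]].
Step i=3: Q has 3 at row 2, column 1; remove 3 from row 2 of P and reverse-bump: 3 enters row 1 and ejects 1. So w(3) = 1. P is now [[3, 5]].
Step i=2: Q has 2 at row 1, column 2; remove that cell from P, ejecting 5. So w(2) = 5. P is now [[3]].
Step i=1: Q has 1 at row 1, column 1; remove that cell from P, ejecting 3. So w(1) = 3. P is now [].

So w = 3 5 1 4 2.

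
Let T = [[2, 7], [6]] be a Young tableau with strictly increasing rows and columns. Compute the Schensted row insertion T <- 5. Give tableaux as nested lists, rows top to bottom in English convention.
In row 1, 5 replaces 7 (the leftmost entry greater than 5); 7 is bumped to row 2. 7 is appended to row 2. The new tableau is [[2, 5], [6, 7]].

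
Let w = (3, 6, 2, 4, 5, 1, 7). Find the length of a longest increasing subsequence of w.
4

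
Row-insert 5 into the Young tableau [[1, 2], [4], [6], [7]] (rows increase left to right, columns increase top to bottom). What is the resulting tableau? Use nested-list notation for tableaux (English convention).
5 is larger than every entry of row 1, so it is appended to row 1. The new tableau is [[1, 2, 5], [4], [6], [7]].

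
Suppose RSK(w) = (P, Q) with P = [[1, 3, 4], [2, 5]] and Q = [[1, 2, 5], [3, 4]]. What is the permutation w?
2 5 1 3 4

Reverse the RSK construction: for i from n down to 1, find the cell of Q containing i, remove the entry at that cell from P, and reverse-bump it up through P; the value ejected from row 1 is w(i).

Step i=5: Q has 5 at row 1, column 3; remove that cell from P, ejecting 4. So w(5) = 4. P is now [[1, 3], [2, 5]].
Step i=4: Q has 4 at row 2, column 2; remove 5 from row 2 of P and reverse-bump: 5 enters row 1 and ejects 3. So w(4) = 3. P is now [[1, 5], [2]].
Step i=3: Q has 3 at row 2, column 1; remove 2 from row 2 of P and reverse-bump: 2 enters row 1 and ejects 1. So w(3) = 1. P is now [[2, 5]].
Step i=2: Q has 2 at row 1, column 2; remove that cell from P, ejecting 5. So w(2) = 5. P is now [[2]].
Step i=1: Q has 1 at row 1, column 1; remove that cell from P, ejecting 2. So w(1) = 2. P is now [].

So w = 2 5 1 3 4.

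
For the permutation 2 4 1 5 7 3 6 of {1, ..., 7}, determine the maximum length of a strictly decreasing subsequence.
2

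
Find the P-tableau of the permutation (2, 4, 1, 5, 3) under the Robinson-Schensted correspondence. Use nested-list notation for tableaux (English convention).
P = [[1, 3, 5], [2, 4]]

After inserting 2: P = [[2]].
After inserting 4: P = [[2, 4]].
After inserting 1: P = [[1, 4], [2]].
After inserting 5: P = [[1, 4, 5], [2]].
After inserting 3: P = [[1, 3, 5], [2, 4]].

So P = [[1, 3, 5], [2, 4]].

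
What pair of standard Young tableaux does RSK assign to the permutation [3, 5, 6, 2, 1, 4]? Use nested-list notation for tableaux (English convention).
Insert each entry of the permutation into P by Schensted row insertion, recording in Q the position of each new cell.

Insert 3: appended to row 1. P = [[3]].
Insert 5: appended to row 1. P = [[3, 5]].
Insert 6: appended to row 1. P = [[3, 5, 6]].
Insert 2: 2 bumps 3 from row 1; 3 starts row 2. P = [[2, 5, 6], [3]].
Insert 1: 1 bumps 2 from row 1; 2 bumps 3 from row 2; 3 starts row 3. P = [[1, 5, 6], [2], [3]].
Insert 4: 4 bumps 5 from row 1; 5 appends to row 2. P = [[1, 4, 6], [2, 5], [3]].

So P = [[1, 4, 6], [2, 5], [3]], Q = [[1, 2, 3], [4, 6], [5]].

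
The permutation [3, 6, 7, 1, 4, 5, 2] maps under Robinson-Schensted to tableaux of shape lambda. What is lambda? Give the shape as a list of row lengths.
[3, 3, 1]

RSK row insertion gives P = [[1, 2, 5], [3, 4, 7], [6]], which has shape [3, 3, 1].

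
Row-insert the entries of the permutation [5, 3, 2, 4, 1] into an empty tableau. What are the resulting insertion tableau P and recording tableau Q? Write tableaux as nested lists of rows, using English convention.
P = [[1, 4], [2], [3], [5]], Q = [[1, 4], [2], [3], [5]]

Insert each entry of the permutation into P by Schensted row insertion, recording in Q the position of each new cell.

Insert 5: appended to row 1. P = [[5]], Q = [[1]].
Insert 3: 3 bumps 5 from row 1; 5 starts row 2. P = [[3], [5]], Q = [[1], [2]].
Insert 2: 2 bumps 3 from row 1; 3 bumps 5 from row 2; 5 starts row 3. P = [[2], [3], [5]], Q = [[1], [2], [3]].
Insert 4: appended to row 1. P = [[2, 4], [3], [5]], Q = [[1, 4], [2], [3]].
Insert 1: 1 bumps 2 from row 1; 2 bumps 3 from row 2; 3 bumps 5 from row 3; 5 starts row 4. P = [[1, 4], [2], [3], [5]], Q = [[1, 4], [2], [3], [5]].

So P = [[1, 4], [2], [3], [5]], Q = [[1, 4], [2], [3], [5]].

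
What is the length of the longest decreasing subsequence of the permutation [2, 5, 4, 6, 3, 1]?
4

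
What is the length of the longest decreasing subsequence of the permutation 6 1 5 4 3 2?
5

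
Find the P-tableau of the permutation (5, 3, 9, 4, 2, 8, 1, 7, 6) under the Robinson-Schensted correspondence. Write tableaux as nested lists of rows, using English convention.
Insert 5: appended to row 1. P = [[5]].
Insert 3: 3 bumps 5 from row 1; 5 starts row 2. P = [[3], [5]].
Insert 9: appended to row 1. P = [[3, 9], [5]].
Insert 4: 4 bumps 9 from row 1; 9 appends to row 2. P = [[3, 4], [5, 9]].
Insert 2: 2 bumps 3 from row 1; 3 bumps 5 from row 2; 5 starts row 3. P = [[2, 4], [3, 9], [5]].
Insert 8: appended to row 1. P = [[2, 4, 8], [3, 9], [5]].
Insert 1: 1 bumps 2 from row 1; 2 bumps 3 from row 2; 3 bumps 5 from row 3; 5 starts row 4. P = [[1, 4, 8], [2, 9], [3], [5]].
Insert 7: 7 bumps 8 from row 1; 8 bumps 9 from row 2; 9 appends to row 3. P = [[1, 4, 7], [2, 8], [3, 9], [5]].
Insert 6: 6 bumps 7 from row 1; 7 bumps 8 from row 2; 8 bumps 9 from row 3; 9 appends to row 4. P = [[1, 4, 6], [2, 7], [3, 8], [5, 9]].

So P = [[1, 4, 6], [2, 7], [3, 8], [5, 9]].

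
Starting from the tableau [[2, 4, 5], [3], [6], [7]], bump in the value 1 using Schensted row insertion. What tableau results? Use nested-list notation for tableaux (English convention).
[[1, 4, 5], [2], [3], [6], [7]]

In row 1, 1 replaces 2 (the leftmost entry greater than 1); 2 is bumped to row 2. In row 2, 2 replaces 3 (the leftmost entry greater than 2); 3 is bumped to row 3. In row 3, 3 replaces 6 (the leftmost entry greater than 3); 6 is bumped to row 4. In row 4, 6 replaces 7 (the leftmost entry greater than 6); 7 is bumped to row 5. 7 starts a new row 5. The new tableau is [[1, 4, 5], [2], [3], [6], [7]].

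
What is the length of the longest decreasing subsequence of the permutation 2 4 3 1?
3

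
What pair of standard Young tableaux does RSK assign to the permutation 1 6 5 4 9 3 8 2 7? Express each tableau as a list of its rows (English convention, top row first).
Insert each entry of the permutation into P by Schensted row insertion, recording in Q the position of each new cell.

Insert 1: appended to row 1. P = [[1]].
Insert 6: appended to row 1. P = [[1, 6]].
Insert 5: 5 bumps 6 from row 1; 6 starts row 2. P = [[1, 5], [6]].
Insert 4: 4 bumps 5 from row 1; 5 bumps 6 from row 2; 6 starts row 3. P = [[1, 4], [5], [6]].
Insert 9: appended to row 1. P = [[1, 4, 9], [5], [6]].
Insert 3: 3 bumps 4 from row 1; 4 bumps 5 from row 2; 5 bumps 6 from row 3; 6 starts row 4. P = [[1, 3, 9], [4], [5], [6]].
Insert 8: 8 bumps 9 from row 1; 9 appends to row 2. P = [[1, 3, 8], [4, 9], [5], [6]].
Insert 2: 2 bumps 3 from row 1; 3 bumps 4 from row 2; 4 bumps 5 from row 3; 5 bumps 6 from row 4; 6 starts row 5. P = [[1, 2, 8], [3, 9], [4], [5], [6]].
Insert 7: 7 bumps 8 from row 1; 8 bumps 9 from row 2; 9 appends to row 3. P = [[1, 2, 7], [3, 8], [4, 9], [5], [6]].

So P = [[1, 2, 7], [3, 8], [4, 9], [5], [6]], Q = [[1, 2, 5], [3, 7], [4, 9], [6], [8]].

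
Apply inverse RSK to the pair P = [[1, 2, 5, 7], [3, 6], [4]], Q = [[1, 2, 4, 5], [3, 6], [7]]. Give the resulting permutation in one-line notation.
Reverse the RSK construction: for i from n down to 1, find the cell of Q containing i, remove the entry at that cell from P, and reverse-bump it up through P; the value ejected from row 1 is w(i).

Step i=7: Q has 7 at row 3, column 1; remove 4 from row 3 of P and reverse-bump: 4 enters row 2 and ejects 3; 3 enters row 1 and ejects 2. So w(7) = 2. P is now [[1, 3, 5, 7], [4, 6]].
Step i=6: Q has 6 at row 2, column 2; remove 6 from row 2 of P and reverse-bump: 6 enters row 1 and ejects 5. So w(6) = 5. P is now [[1, 3, 6, 7], [4]].
Step i=5: Q has 5 at row 1, column 4; remove that cell from P, ejecting 7. So w(5) = 7. P is now [[1, 3, 6], [4]].
Step i=4: Q has 4 at row 1, column 3; remove that cell from P, ejecting 6. So w(4) = 6. P is now [[1, 3], [4]].
Step i=3: Q has 3 at row 2, column 1; remove 4 from row 2 of P and reverse-bump: 4 enters row 1 and ejects 3. So w(3) = 3. P is now [[1, 4]].
Step i=2: Q has 2 at row 1, column 2; remove that cell from P, ejecting 4. So w(2) = 4. P is now [[1]].
Step i=1: Q has 1 at row 1, column 1; remove that cell from P, ejecting 1. So w(1) = 1. P is now [].

So w = 1 4 3 6 7 5 2.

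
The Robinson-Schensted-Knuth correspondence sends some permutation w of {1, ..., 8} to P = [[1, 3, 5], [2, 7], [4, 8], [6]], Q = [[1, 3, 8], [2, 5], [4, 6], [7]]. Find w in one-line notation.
Reverse the RSK construction: for i from n down to 1, find the cell of Q containing i, remove the entry at that cell from P, and reverse-bump it up through P; the value ejected from row 1 is w(i).

Step i=8: Q has 8 at row 1, column 3; remove that cell from P, ejecting 5. So w(8) = 5. P is now [[1, 3], [2, 7], [4, 8], [6]].
Step i=7: Q has 7 at row 4, column 1; remove 6 from row 4 of P and reverse-bump: 6 enters row 3 and ejects 4; 4 enters row 2 and ejects 2; 2 enters row 1 and ejects 1. So w(7) = 1. P is now [[2, 3], [4, 7], [6, 8]].
Step i=6: Q has 6 at row 3, column 2; remove 8 from row 3 of P and reverse-bump: 8 enters row 2 and ejects 7; 7 enters row 1 and ejects 3. So w(6) = 3. P is now [[2, 7], [4, 8], [6]].
Step i=5: Q has 5 at row 2, column 2; remove 8 from row 2 of P and reverse-bump: 8 enters row 1 and ejects 7. So w(5) = 7. P is now [[2, 8], [4], [6]].
Step i=4: Q has 4 at row 3, column 1; remove 6 from row 3 of P and reverse-bump: 6 enters row 2 and ejects 4; 4 enters row 1 and ejects 2. So w(4) = 2. P is now [[4, 8], [6]].
Step i=3: Q has 3 at row 1, column 2; remove that cell from P, ejecting 8. So w(3) = 8. P is now [[4], [6]].
Step i=2: Q has 2 at row 2, column 1; remove 6 from row 2 of P and reverse-bump: 6 enters row 1 and ejects 4. So w(2) = 4. P is now [[6]].
Step i=1: Q has 1 at row 1, column 1; remove that cell from P, ejecting 6. So w(1) = 6. P is now [].

So w = 6 4 8 2 7 3 1 5.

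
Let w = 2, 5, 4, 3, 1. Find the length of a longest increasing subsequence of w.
2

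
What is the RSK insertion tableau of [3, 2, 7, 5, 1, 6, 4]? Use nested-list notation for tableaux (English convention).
P = [[1, 4, 6], [2, 5], [3, 7]]

Insert 3: appended to row 1. P = [[3]].
Insert 2: 2 bumps 3 from row 1; 3 starts row 2. P = [[2], [3]].
Insert 7: appended to row 1. P = [[2, 7], [3]].
Insert 5: 5 bumps 7 from row 1; 7 appends to row 2. P = [[2, 5], [3, 7]].
Insert 1: 1 bumps 2 from row 1; 2 bumps 3 from row 2; 3 starts row 3. P = [[1, 5], [2, 7], [3]].
Insert 6: appended to row 1. P = [[1, 5, 6], [2, 7], [3]].
Insert 4: 4 bumps 5 from row 1; 5 bumps 7 from row 2; 7 appends to row 3. P = [[1, 4, 6], [2, 5], [3, 7]].

So P = [[1, 4, 6], [2, 5], [3, 7]].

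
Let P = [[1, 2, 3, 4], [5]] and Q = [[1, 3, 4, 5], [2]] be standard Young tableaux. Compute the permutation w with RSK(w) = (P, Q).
Reverse the RSK construction: for i from n down to 1, find the cell of Q containing i, remove the entry at that cell from P, and reverse-bump it up through P; the value ejected from row 1 is w(i).

Step i=5: Q has 5 at row 1, column 4; remove that cell from P, ejecting 4. So w(5) = 4. P is now [[1, 2, 3], [5]].
Step i=4: Q has 4 at row 1, column 3; remove that cell from P, ejecting 3. So w(4) = 3. P is now [[1, 2], [5]].
Step i=3: Q has 3 at row 1, column 2; remove that cell from P, ejecting 2. So w(3) = 2. P is now [[1], [5]].
Step i=2: Q has 2 at row 2, column 1; remove 5 from row 2 of P and reverse-bump: 5 enters row 1 and ejects 1. So w(2) = 1. P is now [[5]].
Step i=1: Q has 1 at row 1, column 1; remove that cell from P, ejecting 5. So w(1) = 5. P is now [].

So w = 5 1 2 3 4.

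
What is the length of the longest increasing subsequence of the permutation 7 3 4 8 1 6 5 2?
3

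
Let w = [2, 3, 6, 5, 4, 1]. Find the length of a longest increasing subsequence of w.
3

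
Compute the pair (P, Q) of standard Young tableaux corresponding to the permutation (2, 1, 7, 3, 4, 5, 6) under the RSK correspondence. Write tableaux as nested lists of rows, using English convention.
P = [[1, 3, 4, 5, 6], [2, 7]], Q = [[1, 3, 5, 6, 7], [2, 4]]

Insert each entry of the permutation into P by Schensted row insertion, recording in Q the position of each new cell.

Insert 2: appended to row 1. P = [[2]].
Insert 1: 1 bumps 2 from row 1; 2 starts row 2. P = [[1], [2]].
Insert 7: appended to row 1. P = [[1, 7], [2]].
Insert 3: 3 bumps 7 from row 1; 7 appends to row 2. P = [[1, 3], [2, 7]].
Insert 4: appended to row 1. P = [[1, 3, 4], [2, 7]].
Insert 5: appended to row 1. P = [[1, 3, 4, 5], [2, 7]].
Insert 6: appended to row 1. P = [[1, 3, 4, 5, 6], [2, 7]].

So P = [[1, 3, 4, 5, 6], [2, 7]], Q = [[1, 3, 5, 6, 7], [2, 4]].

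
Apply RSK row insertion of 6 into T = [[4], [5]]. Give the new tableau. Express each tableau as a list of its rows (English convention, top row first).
6 is larger than every entry of row 1, so it is appended to row 1. The new tableau is [[4, 6], [5]].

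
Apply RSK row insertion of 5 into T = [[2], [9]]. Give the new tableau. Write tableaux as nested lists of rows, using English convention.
[[2, 5], [9]]

5 is larger than every entry of row 1, so it is appended to row 1. The new tableau is [[2, 5], [9]].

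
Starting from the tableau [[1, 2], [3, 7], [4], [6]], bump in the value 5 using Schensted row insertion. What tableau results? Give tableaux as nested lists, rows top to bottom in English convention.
[[1, 2, 5], [3, 7], [4], [6]]

5 is larger than every entry of row 1, so it is appended to row 1. The new tableau is [[1, 2, 5], [3, 7], [4], [6]].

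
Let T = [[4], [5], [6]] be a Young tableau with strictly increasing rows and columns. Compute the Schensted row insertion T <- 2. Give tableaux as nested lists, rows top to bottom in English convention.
[[2], [4], [5], [6]]

In row 1, 2 replaces 4 (the leftmost entry greater than 2); 4 is bumped to row 2. In row 2, 4 replaces 5 (the leftmost entry greater than 4); 5 is bumped to row 3. In row 3, 5 replaces 6 (the leftmost entry greater than 5); 6 is bumped to row 4. 6 starts a new row 4. The new tableau is [[2], [4], [5], [6]].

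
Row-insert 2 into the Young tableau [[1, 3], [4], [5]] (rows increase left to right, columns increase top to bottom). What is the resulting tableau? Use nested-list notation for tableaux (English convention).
In row 1, 2 replaces 3 (the leftmost entry greater than 2); 3 is bumped to row 2. In row 2, 3 replaces 4 (the leftmost entry greater than 3); 4 is bumped to row 3. In row 3, 4 replaces 5 (the leftmost entry greater than 4); 5 is bumped to row 4. 5 starts a new row 4. The new tableau is [[1, 2], [3], [4], [5]].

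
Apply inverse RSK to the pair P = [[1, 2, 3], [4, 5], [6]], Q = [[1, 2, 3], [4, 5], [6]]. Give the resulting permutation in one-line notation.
1 4 6 2 5 3

Reverse the RSK construction: for i from n down to 1, find the cell of Q containing i, remove the entry at that cell from P, and reverse-bump it up through P; the value ejected from row 1 is w(i).

Step i=6: Q has 6 at row 3, column 1; remove 6 from row 3 of P and reverse-bump: 6 enters row 2 and ejects 5; 5 enters row 1 and ejects 3. So w(6) = 3. P is now [[1, 2, 5], [4, 6]].
Step i=5: Q has 5 at row 2, column 2; remove 6 from row 2 of P and reverse-bump: 6 enters row 1 and ejects 5. So w(5) = 5. P is now [[1, 2, 6], [4]].
Step i=4: Q has 4 at row 2, column 1; remove 4 from row 2 of P and reverse-bump: 4 enters row 1 and ejects 2. So w(4) = 2. P is now [[1, 4, 6]].
Step i=3: Q has 3 at row 1, column 3; remove that cell from P, ejecting 6. So w(3) = 6. P is now [[1, 4]].
Step i=2: Q has 2 at row 1, column 2; remove that cell from P, ejecting 4. So w(2) = 4. P is now [[1]].
Step i=1: Q has 1 at row 1, column 1; remove that cell from P, ejecting 1. So w(1) = 1. P is now [].

So w = 1 4 6 2 5 3.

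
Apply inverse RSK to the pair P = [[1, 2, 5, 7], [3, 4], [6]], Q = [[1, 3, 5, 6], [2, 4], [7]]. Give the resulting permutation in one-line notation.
3 1 6 4 5 7 2

Reverse RSK: for i = n, n-1, ..., 1, locate i in Q, remove the corresponding corner cell from P, and reverse-bump its entry up through P; the value ejected from row 1 is w(i).

So w = 3 1 6 4 5 7 2.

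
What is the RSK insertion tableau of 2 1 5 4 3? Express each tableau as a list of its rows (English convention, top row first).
P = [[1, 3], [2, 4], [5]]

Insert 2: appended to row 1. P = [[2]].
Insert 1: 1 bumps 2 from row 1; 2 starts row 2. P = [[1], [2]].
Insert 5: appended to row 1. P = [[1, 5], [2]].
Insert 4: 4 bumps 5 from row 1; 5 appends to row 2. P = [[1, 4], [2, 5]].
Insert 3: 3 bumps 4 from row 1; 4 bumps 5 from row 2; 5 starts row 3. P = [[1, 3], [2, 4], [5]].

So P = [[1, 3], [2, 4], [5]].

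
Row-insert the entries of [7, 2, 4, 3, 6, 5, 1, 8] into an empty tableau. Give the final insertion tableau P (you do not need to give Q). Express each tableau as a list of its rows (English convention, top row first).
After inserting 7: P = [[7]].
After inserting 2: P = [[2], [7]].
After inserting 4: P = [[2, 4], [7]].
After inserting 3: P = [[2, 3], [4], [7]].
After inserting 6: P = [[2, 3, 6], [4], [7]].
After inserting 5: P = [[2, 3, 5], [4, 6], [7]].
After inserting 1: P = [[1, 3, 5], [2, 6], [4], [7]].
After inserting 8: P = [[1, 3, 5, 8], [2, 6], [4], [7]].

So P = [[1, 3, 5, 8], [2, 6], [4], [7]].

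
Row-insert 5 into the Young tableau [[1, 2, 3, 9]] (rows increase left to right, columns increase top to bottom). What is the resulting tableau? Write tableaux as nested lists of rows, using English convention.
In row 1, 5 replaces 9 (the leftmost entry greater than 5); 9 is bumped to row 2. 9 starts a new row 2. The new tableau is [[1, 2, 3, 5], [9]].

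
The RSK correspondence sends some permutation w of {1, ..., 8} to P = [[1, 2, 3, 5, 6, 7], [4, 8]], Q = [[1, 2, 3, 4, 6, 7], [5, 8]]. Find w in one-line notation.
1 2 4 5 3 6 8 7

Reverse the RSK construction: for i from n down to 1, find the cell of Q containing i, remove the entry at that cell from P, and reverse-bump it up through P; the value ejected from row 1 is w(i).

Step i=8: Q has 8 at row 2, column 2; remove 8 from row 2 of P and reverse-bump: 8 enters row 1 and ejects 7. So w(8) = 7. P is now [[1, 2, 3, 5, 6, 8], [4]].
Step i=7: Q has 7 at row 1, column 6; remove that cell from P, ejecting 8. So w(7) = 8. P is now [[1, 2, 3, 5, 6], [4]].
Step i=6: Q has 6 at row 1, column 5; remove that cell from P, ejecting 6. So w(6) = 6. P is now [[1, 2, 3, 5], [4]].
Step i=5: Q has 5 at row 2, column 1; remove 4 from row 2 of P and reverse-bump: 4 enters row 1 and ejects 3. So w(5) = 3. P is now [[1, 2, 4, 5]].
Step i=4: Q has 4 at row 1, column 4; remove that cell from P, ejecting 5. So w(4) = 5. P is now [[1, 2, 4]].
Step i=3: Q has 3 at row 1, column 3; remove that cell from P, ejecting 4. So w(3) = 4. P is now [[1, 2]].
Step i=2: Q has 2 at row 1, column 2; remove that cell from P, ejecting 2. So w(2) = 2. P is now [[1]].
Step i=1: Q has 1 at row 1, column 1; remove that cell from P, ejecting 1. So w(1) = 1. P is now [].

So w = 1 2 4 5 3 6 8 7.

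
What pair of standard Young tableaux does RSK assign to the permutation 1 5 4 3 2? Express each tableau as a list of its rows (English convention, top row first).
P = [[1, 2], [3], [4], [5]], Q = [[1, 2], [3], [4], [5]]

Insert each entry of the permutation into P by Schensted row insertion, recording in Q the position of each new cell.

After inserting 1: P = [[1]].
After inserting 5: P = [[1, 5]].
After inserting 4: P = [[1, 4], [5]].
After inserting 3: P = [[1, 3], [4], [5]].
After inserting 2: P = [[1, 2], [3], [4], [5]].

So P = [[1, 2], [3], [4], [5]], Q = [[1, 2], [3], [4], [5]].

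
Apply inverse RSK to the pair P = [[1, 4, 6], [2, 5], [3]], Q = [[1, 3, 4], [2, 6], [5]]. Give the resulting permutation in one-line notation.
Reverse the RSK construction: for i from n down to 1, find the cell of Q containing i, remove the entry at that cell from P, and reverse-bump it up through P; the value ejected from row 1 is w(i).

Step i=6: Q has 6 at row 2, column 2; remove 5 from row 2 of P and reverse-bump: 5 enters row 1 and ejects 4. So w(6) = 4. P is now [[1, 5, 6], [2], [3]].
Step i=5: Q has 5 at row 3, column 1; remove 3 from row 3 of P and reverse-bump: 3 enters row 2 and ejects 2; 2 enters row 1 and ejects 1. So w(5) = 1. P is now [[2, 5, 6], [3]].
Step i=4: Q has 4 at row 1, column 3; remove that cell from P, ejecting 6. So w(4) = 6. P is now [[2, 5], [3]].
Step i=3: Q has 3 at row 1, column 2; remove that cell from P, ejecting 5. So w(3) = 5. P is now [[2], [3]].
Step i=2: Q has 2 at row 2, column 1; remove 3 from row 2 of P and reverse-bump: 3 enters row 1 and ejects 2. So w(2) = 2. P is now [[3]].
Step i=1: Q has 1 at row 1, column 1; remove that cell from P, ejecting 3. So w(1) = 3. P is now [].

So w = 3 2 5 6 1 4.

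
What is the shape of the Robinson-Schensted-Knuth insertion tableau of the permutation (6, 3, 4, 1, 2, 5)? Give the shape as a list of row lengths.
RSK row insertion gives P = [[1, 2, 5], [3, 4], [6]], which has shape [3, 2, 1].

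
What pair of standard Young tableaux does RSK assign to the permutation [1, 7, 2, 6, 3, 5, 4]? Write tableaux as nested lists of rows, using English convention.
Insert each entry of the permutation into P by Schensted row insertion, recording in Q the position of each new cell.

Insert 1: appended to row 1. P = [[1]].
Insert 7: appended to row 1. P = [[1, 7]].
Insert 2: 2 bumps 7 from row 1; 7 starts row 2. P = [[1, 2], [7]].
Insert 6: appended to row 1. P = [[1, 2, 6], [7]].
Insert 3: 3 bumps 6 from row 1; 6 bumps 7 from row 2; 7 starts row 3. P = [[1, 2, 3], [6], [7]].
Insert 5: appended to row 1. P = [[1, 2, 3, 5], [6], [7]].
Insert 4: 4 bumps 5 from row 1; 5 bumps 6 from row 2; 6 bumps 7 from row 3; 7 starts row 4. P = [[1, 2, 3, 4], [5], [6], [7]].

So P = [[1, 2, 3, 4], [5], [6], [7]], Q = [[1, 2, 4, 6], [3], [5], [7]].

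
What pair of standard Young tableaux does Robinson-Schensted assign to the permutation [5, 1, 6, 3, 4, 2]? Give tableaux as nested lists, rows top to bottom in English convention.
P = [[1, 2, 4], [3, 6], [5]], Q = [[1, 3, 5], [2, 4], [6]]

Insert each entry of the permutation into P by Schensted row insertion, recording in Q the position of each new cell.

After inserting 5: P = [[5]].
After inserting 1: P = [[1], [5]].
After inserting 6: P = [[1, 6], [5]].
After inserting 3: P = [[1, 3], [5, 6]].
After inserting 4: P = [[1, 3, 4], [5, 6]].
After inserting 2: P = [[1, 2, 4], [3, 6], [5]].

So P = [[1, 2, 4], [3, 6], [5]], Q = [[1, 3, 5], [2, 4], [6]].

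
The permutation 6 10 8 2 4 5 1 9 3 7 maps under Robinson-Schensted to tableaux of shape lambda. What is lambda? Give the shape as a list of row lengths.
Row-insert each entry into an empty tableau.

After inserting 6: P = [[6]].
After inserting 10: P = [[6, 10]].
After inserting 8: P = [[6, 8], [10]].
After inserting 2: P = [[2, 8], [6], [10]].
After inserting 4: P = [[2, 4], [6, 8], [10]].
After inserting 5: P = [[2, 4, 5], [6, 8], [10]].
After inserting 1: P = [[1, 4, 5], [2, 8], [6], [10]].
After inserting 9: P = [[1, 4, 5, 9], [2, 8], [6], [10]].
After inserting 3: P = [[1, 3, 5, 9], [2, 4], [6, 8], [10]].
After inserting 7: P = [[1, 3, 5, 7], [2, 4, 9], [6, 8], [10]].

The final insertion tableau P = [[1, 3, 5, 7], [2, 4, 9], [6, 8], [10]] has shape [4, 3, 2, 1].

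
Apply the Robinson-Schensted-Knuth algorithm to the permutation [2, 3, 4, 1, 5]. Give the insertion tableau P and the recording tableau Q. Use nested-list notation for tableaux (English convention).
Insert each entry of the permutation into P by Schensted row insertion, recording in Q the position of each new cell.

Insert 2: appended to row 1. P = [[2]].
Insert 3: appended to row 1. P = [[2, 3]].
Insert 4: appended to row 1. P = [[2, 3, 4]].
Insert 1: 1 bumps 2 from row 1; 2 starts row 2. P = [[1, 3, 4], [2]].
Insert 5: appended to row 1. P = [[1, 3, 4, 5], [2]].

So P = [[1, 3, 4, 5], [2]], Q = [[1, 2, 3, 5], [4]].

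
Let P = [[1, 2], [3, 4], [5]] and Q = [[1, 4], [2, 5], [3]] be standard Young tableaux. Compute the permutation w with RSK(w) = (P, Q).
Reverse the RSK construction: for i from n down to 1, find the cell of Q containing i, remove the entry at that cell from P, and reverse-bump it up through P; the value ejected from row 1 is w(i).

Step i=5: Q has 5 at row 2, column 2; remove 4 from row 2 of P and reverse-bump: 4 enters row 1 and ejects 2. So w(5) = 2. P is now [[1, 4], [3], [5]].
Step i=4: Q has 4 at row 1, column 2; remove that cell from P, ejecting 4. So w(4) = 4. P is now [[1], [3], [5]].
Step i=3: Q has 3 at row 3, column 1; remove 5 from row 3 of P and reverse-bump: 5 enters row 2 and ejects 3; 3 enters row 1 and ejects 1. So w(3) = 1. P is now [[3], [5]].
Step i=2: Q has 2 at row 2, column 1; remove 5 from row 2 of P and reverse-bump: 5 enters row 1 and ejects 3. So w(2) = 3. P is now [[5]].
Step i=1: Q has 1 at row 1, column 1; remove that cell from P, ejecting 5. So w(1) = 5. P is now [].

So w = 5 3 1 4 2.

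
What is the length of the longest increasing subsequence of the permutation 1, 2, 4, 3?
3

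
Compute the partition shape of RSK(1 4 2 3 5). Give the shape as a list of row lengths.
[4, 1]

Row-insert each entry into an empty tableau.

After inserting 1: P = [[1]].
After inserting 4: P = [[1, 4]].
After inserting 2: P = [[1, 2], [4]].
After inserting 3: P = [[1, 2, 3], [4]].
After inserting 5: P = [[1, 2, 3, 5], [4]].

The final insertion tableau P = [[1, 2, 3, 5], [4]] has shape [4, 1].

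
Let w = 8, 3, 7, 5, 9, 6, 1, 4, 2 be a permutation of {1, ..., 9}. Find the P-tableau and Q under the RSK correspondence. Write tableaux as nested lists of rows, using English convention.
Insert each entry of the permutation into P by Schensted row insertion, recording in Q the position of each new cell.

Insert 8: appended to row 1. P = [[8]].
Insert 3: 3 bumps 8 from row 1; 8 starts row 2. P = [[3], [8]].
Insert 7: appended to row 1. P = [[3, 7], [8]].
Insert 5: 5 bumps 7 from row 1; 7 bumps 8 from row 2; 8 starts row 3. P = [[3, 5], [7], [8]].
Insert 9: appended to row 1. P = [[3, 5, 9], [7], [8]].
Insert 6: 6 bumps 9 from row 1; 9 appends to row 2. P = [[3, 5, 6], [7, 9], [8]].
Insert 1: 1 bumps 3 from row 1; 3 bumps 7 from row 2; 7 bumps 8 from row 3; 8 starts row 4. P = [[1, 5, 6], [3, 9], [7], [8]].
Insert 4: 4 bumps 5 from row 1; 5 bumps 9 from row 2; 9 appends to row 3. P = [[1, 4, 6], [3, 5], [7, 9], [8]].
Insert 2: 2 bumps 4 from row 1; 4 bumps 5 from row 2; 5 bumps 7 from row 3; 7 bumps 8 from row 4; 8 starts row 5. P = [[1, 2, 6], [3, 4], [5, 9], [7], [8]].

So P = [[1, 2, 6], [3, 4], [5, 9], [7], [8]], Q = [[1, 3, 5], [2, 6], [4, 8], [7], [9]].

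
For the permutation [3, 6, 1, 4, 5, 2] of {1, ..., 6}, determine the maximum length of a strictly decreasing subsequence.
3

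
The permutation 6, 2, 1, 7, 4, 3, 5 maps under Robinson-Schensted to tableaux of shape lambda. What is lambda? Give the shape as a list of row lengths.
RSK row insertion gives P = [[1, 3, 5], [2, 4], [6, 7]], which has shape [3, 2, 2].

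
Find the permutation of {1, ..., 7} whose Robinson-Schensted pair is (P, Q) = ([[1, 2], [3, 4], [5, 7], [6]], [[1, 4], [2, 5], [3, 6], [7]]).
6 3 1 7 5 4 2

Reverse RSK: for i = n, n-1, ..., 1, locate i in Q, remove the corresponding corner cell from P, and reverse-bump its entry up through P; the value ejected from row 1 is w(i).

So w = 6 3 1 7 5 4 2.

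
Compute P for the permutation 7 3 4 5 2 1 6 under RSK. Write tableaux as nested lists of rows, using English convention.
P = [[1, 4, 5, 6], [2], [3], [7]]

Insert 7: appended to row 1. P = [[7]].
Insert 3: 3 bumps 7 from row 1; 7 starts row 2. P = [[3], [7]].
Insert 4: appended to row 1. P = [[3, 4], [7]].
Insert 5: appended to row 1. P = [[3, 4, 5], [7]].
Insert 2: 2 bumps 3 from row 1; 3 bumps 7 from row 2; 7 starts row 3. P = [[2, 4, 5], [3], [7]].
Insert 1: 1 bumps 2 from row 1; 2 bumps 3 from row 2; 3 bumps 7 from row 3; 7 starts row 4. P = [[1, 4, 5], [2], [3], [7]].
Insert 6: appended to row 1. P = [[1, 4, 5, 6], [2], [3], [7]].

So P = [[1, 4, 5, 6], [2], [3], [7]].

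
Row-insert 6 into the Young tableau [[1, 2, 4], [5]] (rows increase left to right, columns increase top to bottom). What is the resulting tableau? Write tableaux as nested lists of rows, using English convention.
6 is larger than every entry of row 1, so it is appended to row 1. The new tableau is [[1, 2, 4, 6], [5]].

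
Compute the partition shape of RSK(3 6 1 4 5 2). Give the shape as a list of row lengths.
Row-insert each entry into an empty tableau.

After inserting 3: P = [[3]].
After inserting 6: P = [[3, 6]].
After inserting 1: P = [[1, 6], [3]].
After inserting 4: P = [[1, 4], [3, 6]].
After inserting 5: P = [[1, 4, 5], [3, 6]].
After inserting 2: P = [[1, 2, 5], [3, 4], [6]].

The final insertion tableau P = [[1, 2, 5], [3, 4], [6]] has shape [3, 2, 1].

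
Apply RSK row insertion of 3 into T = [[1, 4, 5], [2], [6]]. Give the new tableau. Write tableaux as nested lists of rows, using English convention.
[[1, 3, 5], [2, 4], [6]]

In row 1, 3 replaces 4 (the leftmost entry greater than 3); 4 is bumped to row 2. 4 is appended to row 2. The new tableau is [[1, 3, 5], [2, 4], [6]].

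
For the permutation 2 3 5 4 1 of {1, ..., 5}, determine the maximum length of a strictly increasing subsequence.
3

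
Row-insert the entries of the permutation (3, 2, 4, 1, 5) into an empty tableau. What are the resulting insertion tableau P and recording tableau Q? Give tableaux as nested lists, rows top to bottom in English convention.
Insert each entry of the permutation into P by Schensted row insertion, recording in Q the position of each new cell.

Insert 3: appended to row 1. P = [[3]], Q = [[1]].
Insert 2: 2 bumps 3 from row 1; 3 starts row 2. P = [[2], [3]], Q = [[1], [2]].
Insert 4: appended to row 1. P = [[2, 4], [3]], Q = [[1, 3], [2]].
Insert 1: 1 bumps 2 from row 1; 2 bumps 3 from row 2; 3 starts row 3. P = [[1, 4], [2], [3]], Q = [[1, 3], [2], [4]].
Insert 5: appended to row 1. P = [[1, 4, 5], [2], [3]], Q = [[1, 3, 5], [2], [4]].

So P = [[1, 4, 5], [2], [3]], Q = [[1, 3, 5], [2], [4]].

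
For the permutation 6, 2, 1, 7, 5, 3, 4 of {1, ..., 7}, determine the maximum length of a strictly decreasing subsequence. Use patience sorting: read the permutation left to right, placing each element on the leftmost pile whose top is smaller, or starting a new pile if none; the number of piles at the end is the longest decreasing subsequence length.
3

6: new pile. tops = [6]
2: new pile. tops = [6, 2]
1: new pile. tops = [6, 2, 1]
7: onto pile 1 (replacing 6). tops = [7, 2, 1]
5: onto pile 2 (replacing 2). tops = [7, 5, 1]
3: onto pile 3 (replacing 1). tops = [7, 5, 3]
4: onto pile 3 (replacing 3). tops = [7, 5, 4]

3 piles, so the longest decreasing subsequence has length 3.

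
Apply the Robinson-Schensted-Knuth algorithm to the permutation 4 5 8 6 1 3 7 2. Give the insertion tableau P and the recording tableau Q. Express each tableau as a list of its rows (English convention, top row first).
Insert each entry of the permutation into P by Schensted row insertion, recording in Q the position of each new cell.

Insert 4: appended to row 1. P = [[4]].
Insert 5: appended to row 1. P = [[4, 5]].
Insert 8: appended to row 1. P = [[4, 5, 8]].
Insert 6: 6 bumps 8 from row 1; 8 starts row 2. P = [[4, 5, 6], [8]].
Insert 1: 1 bumps 4 from row 1; 4 bumps 8 from row 2; 8 starts row 3. P = [[1, 5, 6], [4], [8]].
Insert 3: 3 bumps 5 from row 1; 5 appends to row 2. P = [[1, 3, 6], [4, 5], [8]].
Insert 7: appended to row 1. P = [[1, 3, 6, 7], [4, 5], [8]].
Insert 2: 2 bumps 3 from row 1; 3 bumps 4 from row 2; 4 bumps 8 from row 3; 8 starts row 4. P = [[1, 2, 6, 7], [3, 5], [4], [8]].

So P = [[1, 2, 6, 7], [3, 5], [4], [8]], Q = [[1, 2, 3, 7], [4, 6], [5], [8]].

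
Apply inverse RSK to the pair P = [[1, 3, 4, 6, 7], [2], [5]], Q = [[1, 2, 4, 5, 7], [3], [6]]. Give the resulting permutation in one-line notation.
Reverse RSK: for i = n, n-1, ..., 1, locate i in Q, remove the corresponding corner cell from P, and reverse-bump its entry up through P; the value ejected from row 1 is w(i).

So w = 2 5 3 4 6 1 7.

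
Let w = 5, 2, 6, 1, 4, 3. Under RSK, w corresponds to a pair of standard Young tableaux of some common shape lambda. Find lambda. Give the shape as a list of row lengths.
Row-insert each entry into an empty tableau.

After inserting 5: P = [[5]].
After inserting 2: P = [[2], [5]].
After inserting 6: P = [[2, 6], [5]].
After inserting 1: P = [[1, 6], [2], [5]].
After inserting 4: P = [[1, 4], [2, 6], [5]].
After inserting 3: P = [[1, 3], [2, 4], [5, 6]].

The final insertion tableau P = [[1, 3], [2, 4], [5, 6]] has shape [2, 2, 2].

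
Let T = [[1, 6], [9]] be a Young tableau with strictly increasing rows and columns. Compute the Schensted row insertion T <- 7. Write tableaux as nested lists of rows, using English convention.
7 is larger than every entry of row 1, so it is appended to row 1. The new tableau is [[1, 6, 7], [9]].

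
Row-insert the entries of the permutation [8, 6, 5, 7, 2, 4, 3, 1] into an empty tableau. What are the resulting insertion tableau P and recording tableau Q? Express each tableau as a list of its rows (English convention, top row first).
P = [[1, 3], [2, 7], [4], [5], [6], [8]], Q = [[1, 4], [2, 6], [3], [5], [7], [8]]

Insert each entry of the permutation into P by Schensted row insertion, recording in Q the position of each new cell.

Insert 8: appended to row 1. P = [[8]].
Insert 6: 6 bumps 8 from row 1; 8 starts row 2. P = [[6], [8]].
Insert 5: 5 bumps 6 from row 1; 6 bumps 8 from row 2; 8 starts row 3. P = [[5], [6], [8]].
Insert 7: appended to row 1. P = [[5, 7], [6], [8]].
Insert 2: 2 bumps 5 from row 1; 5 bumps 6 from row 2; 6 bumps 8 from row 3; 8 starts row 4. P = [[2, 7], [5], [6], [8]].
Insert 4: 4 bumps 7 from row 1; 7 appends to row 2. P = [[2, 4], [5, 7], [6], [8]].
Insert 3: 3 bumps 4 from row 1; 4 bumps 5 from row 2; 5 bumps 6 from row 3; 6 bumps 8 from row 4; 8 starts row 5. P = [[2, 3], [4, 7], [5], [6], [8]].
Insert 1: 1 bumps 2 from row 1; 2 bumps 4 from row 2; 4 bumps 5 from row 3; 5 bumps 6 from row 4; 6 bumps 8 from row 5; 8 starts row 6. P = [[1, 3], [2, 7], [4], [5], [6], [8]].

So P = [[1, 3], [2, 7], [4], [5], [6], [8]], Q = [[1, 4], [2, 6], [3], [5], [7], [8]].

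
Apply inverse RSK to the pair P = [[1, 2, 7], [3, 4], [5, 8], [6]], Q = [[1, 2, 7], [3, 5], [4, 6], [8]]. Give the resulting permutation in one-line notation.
Reverse the RSK construction: for i from n down to 1, find the cell of Q containing i, remove the entry at that cell from P, and reverse-bump it up through P; the value ejected from row 1 is w(i).

Step i=8: Q has 8 at row 4, column 1; remove 6 from row 4 of P and reverse-bump: 6 enters row 3 and ejects 5; 5 enters row 2 and ejects 4; 4 enters row 1 and ejects 2. So w(8) = 2. P is now [[1, 4, 7], [3, 5], [6, 8]].
Step i=7: Q has 7 at row 1, column 3; remove that cell from P, ejecting 7. So w(7) = 7. P is now [[1, 4], [3, 5], [6, 8]].
Step i=6: Q has 6 at row 3, column 2; remove 8 from row 3 of P and reverse-bump: 8 enters row 2 and ejects 5; 5 enters row 1 and ejects 4. So w(6) = 4. P is now [[1, 5], [3, 8], [6]].
Step i=5: Q has 5 at row 2, column 2; remove 8 from row 2 of P and reverse-bump: 8 enters row 1 and ejects 5. So w(5) = 5. P is now [[1, 8], [3], [6]].
Step i=4: Q has 4 at row 3, column 1; remove 6 from row 3 of P and reverse-bump: 6 enters row 2 and ejects 3; 3 enters row 1 and ejects 1. So w(4) = 1. P is now [[3, 8], [6]].
Step i=3: Q has 3 at row 2, column 1; remove 6 from row 2 of P and reverse-bump: 6 enters row 1 and ejects 3. So w(3) = 3. P is now [[6, 8]].
Step i=2: Q has 2 at row 1, column 2; remove that cell from P, ejecting 8. So w(2) = 8. P is now [[6]].
Step i=1: Q has 1 at row 1, column 1; remove that cell from P, ejecting 6. So w(1) = 6. P is now [].

So w = 6 8 3 1 5 4 7 2.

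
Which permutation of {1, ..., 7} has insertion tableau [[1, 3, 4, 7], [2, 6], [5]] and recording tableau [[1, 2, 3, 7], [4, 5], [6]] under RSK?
Reverse the RSK construction: for i from n down to 1, find the cell of Q containing i, remove the entry at that cell from P, and reverse-bump it up through P; the value ejected from row 1 is w(i).

Step i=7: Q has 7 at row 1, column 4; remove that cell from P, ejecting 7. So w(7) = 7. P is now [[1, 3, 4], [2, 6], [5]].
Step i=6: Q has 6 at row 3, column 1; remove 5 from row 3 of P and reverse-bump: 5 enters row 2 and ejects 2; 2 enters row 1 and ejects 1. So w(6) = 1. P is now [[2, 3, 4], [5, 6]].
Step i=5: Q has 5 at row 2, column 2; remove 6 from row 2 of P and reverse-bump: 6 enters row 1 and ejects 4. So w(5) = 4. P is now [[2, 3, 6], [5]].
Step i=4: Q has 4 at row 2, column 1; remove 5 from row 2 of P and reverse-bump: 5 enters row 1 and ejects 3. So w(4) = 3. P is now [[2, 5, 6]].
Step i=3: Q has 3 at row 1, column 3; remove that cell from P, ejecting 6. So w(3) = 6. P is now [[2, 5]].
Step i=2: Q has 2 at row 1, column 2; remove that cell from P, ejecting 5. So w(2) = 5. P is now [[2]].
Step i=1: Q has 1 at row 1, column 1; remove that cell from P, ejecting 2. So w(1) = 2. P is now [].

So w = 2 5 6 3 4 1 7.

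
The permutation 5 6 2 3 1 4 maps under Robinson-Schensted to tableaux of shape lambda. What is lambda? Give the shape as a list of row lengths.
RSK row insertion gives P = [[1, 3, 4], [2, 6], [5]], which has shape [3, 2, 1].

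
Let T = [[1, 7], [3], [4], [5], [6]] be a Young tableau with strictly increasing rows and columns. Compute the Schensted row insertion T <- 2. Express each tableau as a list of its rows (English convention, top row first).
In row 1, 2 replaces 7 (the leftmost entry greater than 2); 7 is bumped to row 2. 7 is appended to row 2. The new tableau is [[1, 2], [3, 7], [4], [5], [6]].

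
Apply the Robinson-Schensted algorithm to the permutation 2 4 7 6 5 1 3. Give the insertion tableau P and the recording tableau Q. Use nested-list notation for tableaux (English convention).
Insert each entry of the permutation into P by Schensted row insertion, recording in Q the position of each new cell.

After inserting 2: P = [[2]].
After inserting 4: P = [[2, 4]].
After inserting 7: P = [[2, 4, 7]].
After inserting 6: P = [[2, 4, 6], [7]].
After inserting 5: P = [[2, 4, 5], [6], [7]].
After inserting 1: P = [[1, 4, 5], [2], [6], [7]].
After inserting 3: P = [[1, 3, 5], [2, 4], [6], [7]].

So P = [[1, 3, 5], [2, 4], [6], [7]], Q = [[1, 2, 3], [4, 7], [5], [6]].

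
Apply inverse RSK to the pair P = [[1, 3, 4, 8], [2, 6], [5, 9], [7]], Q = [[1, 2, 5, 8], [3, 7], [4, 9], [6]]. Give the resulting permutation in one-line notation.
2 7 5 3 9 1 6 8 4

Reverse RSK: for i = n, n-1, ..., 1, locate i in Q, remove the corresponding corner cell from P, and reverse-bump its entry up through P; the value ejected from row 1 is w(i).

So w = 2 7 5 3 9 1 6 8 4.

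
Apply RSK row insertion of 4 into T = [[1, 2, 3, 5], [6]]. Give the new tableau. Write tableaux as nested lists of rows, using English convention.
In row 1, 4 replaces 5 (the leftmost entry greater than 4); 5 is bumped to row 2. In row 2, 5 replaces 6 (the leftmost entry greater than 5); 6 is bumped to row 3. 6 starts a new row 3. The new tableau is [[1, 2, 3, 4], [5], [6]].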